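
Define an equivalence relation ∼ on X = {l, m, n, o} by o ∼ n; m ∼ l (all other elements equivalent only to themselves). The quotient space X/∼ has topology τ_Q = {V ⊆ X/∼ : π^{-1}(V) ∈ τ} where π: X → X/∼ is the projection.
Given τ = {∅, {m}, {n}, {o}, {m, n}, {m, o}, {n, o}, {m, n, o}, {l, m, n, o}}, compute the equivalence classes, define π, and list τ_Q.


X/∼ = {[l=m], [n=o]}; |τ_Q| = 3.

Equivalence classes: [l=m], [n=o].
Quotient map π: X → X/∼ sends l ↦ [l=m], m ↦ [l=m], n ↦ [n=o], o ↦ [n=o].
For each subset V ⊆ X/∼, compute π^{-1}(V) ⊆ X and check whether π^{-1}(V) ∈ τ. V is open in τ_Q iff π^{-1}(V) ∈ τ.
  V = {}: π^{-1}(V) = ∅ ∈ τ ✓.
  V = {[l=m]}: π^{-1}(V) = {l, m} ∉ τ ✗.
  V = {[n=o]}: π^{-1}(V) = {n, o} ∈ τ ✓.
  V = {[l=m], [n=o]}: π^{-1}(V) = {l, m, n, o} ∈ τ ✓.
Open sets in the quotient: τ_Q = {{}, {[n=o]}, {[l=m], [n=o]}} (3 elements).


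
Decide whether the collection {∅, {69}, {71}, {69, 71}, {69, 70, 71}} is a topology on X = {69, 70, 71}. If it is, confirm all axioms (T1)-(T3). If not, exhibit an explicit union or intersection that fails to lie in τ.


τ IS a topology on X.

Axiom (T1): ∅ ∈ τ? Yes; X ∈ τ? Yes.
Axiom (T2/T3): check pairwise unions and intersections of members of τ.
All pairwise intersections and unions checked — each lies in τ. Therefore τ satisfies (T1), (T2), (T3): it IS a topology on X.


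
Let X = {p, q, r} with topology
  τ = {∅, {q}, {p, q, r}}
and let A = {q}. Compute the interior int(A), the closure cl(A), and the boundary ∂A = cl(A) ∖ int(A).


int(A) = {q}, cl(A) = {p, q, r}, ∂A = {p, r}.

Closed sets in (X, τ) are complements of opens:
  closed(X, τ) = {∅, {p, r}, {p, q, r}}.
int(A) = ⋃ {U ∈ τ : U ⊆ A}. Opens contained in A: ∅, {q}.
Taking the union of these: int(A) = {q}.
cl(A) = ⋂ {C closed : A ⊆ C}. Closed sets containing A: {p, q, r}.
Intersecting these: cl(A) = {p, q, r}.
∂A = cl(A) ∖ int(A) = {p, q, r} ∖ {q} = {p, r}.


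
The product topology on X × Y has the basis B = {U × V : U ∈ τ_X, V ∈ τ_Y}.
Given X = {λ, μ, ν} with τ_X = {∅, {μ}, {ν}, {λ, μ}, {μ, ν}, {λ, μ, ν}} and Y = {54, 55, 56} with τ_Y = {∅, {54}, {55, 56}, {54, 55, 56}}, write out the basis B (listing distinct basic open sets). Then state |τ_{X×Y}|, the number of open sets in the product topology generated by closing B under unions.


Basis B = {∅ × ∅, {μ} × {54}, {ν} × {54}, {λ, μ} × {54}, {μ, ν} × {54}, {μ} × {55, 56}, {ν} × {55, 56}, {λ, μ, ν} × {54}, {μ} × {54, 55, 56}, {ν} × {54, 55, 56}, {λ, μ} × {55, 56}, {μ, ν} × {55, 56}, {λ, μ} × {54, 55, 56}, {λ, μ, ν} × {55, 56}, {μ, ν} × {54, 55, 56}, {λ, μ, ν} × {54, 55, 56}}; |τ_{X×Y}| = 36.

Enumerate products U × V with U ∈ τ_X, V ∈ τ_Y (deduplicated):
  ∅ × ∅ = {} (∅)
  {μ} × {54} = {(μ,54)}
  {ν} × {54} = {(ν,54)}
  {λ, μ} × {54} = {(λ,54), (μ,54)}
  {μ, ν} × {54} = {(μ,54), (ν,54)}
  {μ} × {55, 56} = {(μ,55), (μ,56)}
  {ν} × {55, 56} = {(ν,55), (ν,56)}
  {λ, μ, ν} × {54} = {(λ,54), (μ,54), (ν,54)}
  {μ} × {54, 55, 56} = {(μ,54), (μ,55), (μ,56)}
  {ν} × {54, 55, 56} = {(ν,54), (ν,55), (ν,56)}
  {λ, μ} × {55, 56} = {(λ,55), (λ,56), (μ,55), (μ,56)}
  {μ, ν} × {55, 56} = {(μ,55), (μ,56), (ν,55), (ν,56)}
  {λ, μ} × {54, 55, 56} = {(λ,54), (λ,55), (λ,56), (μ,54), (μ,55), (μ,56)}
  {λ, μ, ν} × {55, 56} = {(λ,55), (λ,56), (μ,55), (μ,56), (ν,55), (ν,56)}
  {μ, ν} × {54, 55, 56} = {(μ,54), (μ,55), (μ,56), (ν,54), (ν,55), (ν,56)}
  {λ, μ, ν} × {54, 55, 56} = {(λ,54), (λ,55), (λ,56), (μ,54), (μ,55), (μ,56), (ν,54), (ν,55), (ν,56)}
These 16 distinct sets form the basis B.
Close under arbitrary unions to get τ_{X×Y}; counting gives |τ_{X×Y}| = 36.


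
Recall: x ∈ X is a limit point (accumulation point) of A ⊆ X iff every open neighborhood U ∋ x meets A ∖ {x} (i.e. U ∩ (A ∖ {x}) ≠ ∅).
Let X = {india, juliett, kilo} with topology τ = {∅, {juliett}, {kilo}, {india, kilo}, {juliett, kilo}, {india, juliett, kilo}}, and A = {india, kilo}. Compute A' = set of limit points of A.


A' = {india}

For each x ∈ X, list the open sets U ∈ τ with x ∈ U, then check whether U ∩ (A ∖ {x}) ≠ ∅ for every such U.
  x = india: opens ∋ x are {india, kilo}, {india, juliett, kilo}; each meets A ∖ {india}, so x IS a limit point.
  x = juliett: open {juliett} ∋ x has {juliett} ∩ (A ∖ {juliett}) = ∅, so x is NOT a limit point.
  x = kilo: open {kilo} ∋ x has {kilo} ∩ (A ∖ {kilo}) = ∅, so x is NOT a limit point.
Collecting: A' = {india}.


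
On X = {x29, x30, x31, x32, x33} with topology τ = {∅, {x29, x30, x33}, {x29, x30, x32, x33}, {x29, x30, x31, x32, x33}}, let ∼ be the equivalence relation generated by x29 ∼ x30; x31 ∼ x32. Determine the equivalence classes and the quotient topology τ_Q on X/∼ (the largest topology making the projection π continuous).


X/∼ = {[x29=x30], [x31=x32], [x33]}; |τ_Q| = 3.

Equivalence classes: [x29=x30], [x31=x32], [x33].
Quotient map π: X → X/∼ sends x29 ↦ [x29=x30], x30 ↦ [x29=x30], x31 ↦ [x31=x32], x32 ↦ [x31=x32], x33 ↦ [x33].
For each subset V ⊆ X/∼, compute π^{-1}(V) ⊆ X and check whether π^{-1}(V) ∈ τ. V is open in τ_Q iff π^{-1}(V) ∈ τ.
  V = {}: π^{-1}(V) = ∅ ∈ τ ✓.
  V = {[x29=x30]}: π^{-1}(V) = {x29, x30} ∉ τ ✗.
  V = {[x31=x32]}: π^{-1}(V) = {x31, x32} ∉ τ ✗.
  V = {[x29=x30], [x31=x32]}: π^{-1}(V) = {x29, x30, x31, x32} ∉ τ ✗.
  V = {[x33]}: π^{-1}(V) = {x33} ∉ τ ✗.
  V = {[x29=x30], [x33]}: π^{-1}(V) = {x29, x30, x33} ∈ τ ✓.
  V = {[x31=x32], [x33]}: π^{-1}(V) = {x31, x32, x33} ∉ τ ✗.
  V = {[x29=x30], [x31=x32], [x33]}: π^{-1}(V) = {x29, x30, x31, x32, x33} ∈ τ ✓.
Open sets in the quotient: τ_Q = {{}, {[x29=x30], [x33]}, {[x29=x30], [x31=x32], [x33]}} (3 elements).


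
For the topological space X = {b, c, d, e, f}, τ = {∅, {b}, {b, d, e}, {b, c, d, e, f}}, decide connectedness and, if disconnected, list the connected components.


(X, τ) is connected.

Find clopen sets (U ∈ τ with X ∖ U ∈ τ):
  U = ∅, X ∖ U = {b, c, d, e, f} — both open, so U is clopen.
  U = {b, c, d, e, f}, X ∖ U = ∅ — both open, so U is clopen.
Only trivial clopens (∅ and X) exist, so (X, τ) is connected.
Compute connected components by grouping points that agree on all clopens:
  component: {b, c, d, e, f}


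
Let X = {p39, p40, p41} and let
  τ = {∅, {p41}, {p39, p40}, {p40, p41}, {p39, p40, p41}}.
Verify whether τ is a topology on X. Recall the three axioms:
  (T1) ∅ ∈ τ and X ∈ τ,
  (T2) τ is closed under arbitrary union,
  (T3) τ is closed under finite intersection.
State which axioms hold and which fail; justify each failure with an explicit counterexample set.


τ is NOT a topology on X.

Axiom (T1): ∅ ∈ τ? Yes; X ∈ τ? Yes.
Axiom (T2/T3): check pairwise unions and intersections of members of τ.
Counterexample for (T3): {p39, p40} ∩ {p40, p41} = {p40} ∉ τ. Therefore τ is NOT a topology.


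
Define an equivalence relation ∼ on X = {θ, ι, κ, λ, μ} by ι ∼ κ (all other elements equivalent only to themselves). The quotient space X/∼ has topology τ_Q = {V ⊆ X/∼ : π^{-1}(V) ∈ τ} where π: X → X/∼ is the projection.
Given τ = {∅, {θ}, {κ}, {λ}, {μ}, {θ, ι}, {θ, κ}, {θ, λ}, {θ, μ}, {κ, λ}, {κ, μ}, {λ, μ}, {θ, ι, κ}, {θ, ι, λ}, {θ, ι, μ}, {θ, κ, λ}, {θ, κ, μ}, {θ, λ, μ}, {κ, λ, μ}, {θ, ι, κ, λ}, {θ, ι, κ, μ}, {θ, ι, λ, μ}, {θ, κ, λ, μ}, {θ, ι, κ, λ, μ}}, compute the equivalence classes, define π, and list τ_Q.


X/∼ = {[θ], [ι=κ], [λ], [μ]}; |τ_Q| = 12.

Equivalence classes: [θ], [ι=κ], [λ], [μ].
Quotient map π: X → X/∼ sends θ ↦ [θ], ι ↦ [ι=κ], κ ↦ [ι=κ], λ ↦ [λ], μ ↦ [μ].
For each subset V ⊆ X/∼, compute π^{-1}(V) ⊆ X and check whether π^{-1}(V) ∈ τ. V is open in τ_Q iff π^{-1}(V) ∈ τ.
  V = {}: π^{-1}(V) = ∅ ∈ τ ✓.
  V = {[θ]}: π^{-1}(V) = {θ} ∈ τ ✓.
  V = {[ι=κ]}: π^{-1}(V) = {ι, κ} ∉ τ ✗.
  V = {[θ], [ι=κ]}: π^{-1}(V) = {θ, ι, κ} ∈ τ ✓.
  V = {[λ]}: π^{-1}(V) = {λ} ∈ τ ✓.
  V = {[θ], [λ]}: π^{-1}(V) = {θ, λ} ∈ τ ✓.
  V = {[ι=κ], [λ]}: π^{-1}(V) = {ι, κ, λ} ∉ τ ✗.
  V = {[θ], [ι=κ], [λ]}: π^{-1}(V) = {θ, ι, κ, λ} ∈ τ ✓.
  V = {[μ]}: π^{-1}(V) = {μ} ∈ τ ✓.
  V = {[θ], [μ]}: π^{-1}(V) = {θ, μ} ∈ τ ✓.
  V = {[ι=κ], [μ]}: π^{-1}(V) = {ι, κ, μ} ∉ τ ✗.
  V = {[θ], [ι=κ], [μ]}: π^{-1}(V) = {θ, ι, κ, μ} ∈ τ ✓.
  V = {[λ], [μ]}: π^{-1}(V) = {λ, μ} ∈ τ ✓.
  V = {[θ], [λ], [μ]}: π^{-1}(V) = {θ, λ, μ} ∈ τ ✓.
  V = {[ι=κ], [λ], [μ]}: π^{-1}(V) = {ι, κ, λ, μ} ∉ τ ✗.
  V = {[θ], [ι=κ], [λ], [μ]}: π^{-1}(V) = {θ, ι, κ, λ, μ} ∈ τ ✓.
Open sets in the quotient: τ_Q = {{}, {[θ]}, {[θ], [ι=κ]}, {[λ]}, {[θ], [λ]}, {[θ], [ι=κ], [λ]}, {[μ]}, {[θ], [μ]}, {[θ], [ι=κ], [μ]}, {[λ], [μ]}, {[θ], [λ], [μ]}, {[θ], [ι=κ], [λ], [μ]}} (12 elements).


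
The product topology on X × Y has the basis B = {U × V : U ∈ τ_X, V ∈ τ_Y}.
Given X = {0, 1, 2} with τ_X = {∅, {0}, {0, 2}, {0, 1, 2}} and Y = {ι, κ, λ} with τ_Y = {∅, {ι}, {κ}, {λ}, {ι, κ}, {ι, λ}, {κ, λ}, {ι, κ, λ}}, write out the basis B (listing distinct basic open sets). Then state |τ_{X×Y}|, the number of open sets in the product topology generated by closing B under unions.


Basis B = {∅ × ∅, {0} × {ι}, {0} × {κ}, {0} × {λ}, {0} × {ι, κ}, {0} × {ι, λ}, {0, 2} × {ι}, {0} × {κ, λ}, {0, 2} × {κ}, {0, 2} × {λ}, {0} × {ι, κ, λ}, {0, 1, 2} × {ι}, {0, 1, 2} × {κ}, {0, 1, 2} × {λ}, {0, 2} × {ι, κ}, {0, 2} × {ι, λ}, {0, 2} × {κ, λ}, {0, 2} × {ι, κ, λ}, {0, 1, 2} × {ι, κ}, {0, 1, 2} × {ι, λ}, {0, 1, 2} × {κ, λ}, {0, 1, 2} × {ι, κ, λ}}; |τ_{X×Y}| = 64.

Enumerate products U × V with U ∈ τ_X, V ∈ τ_Y (deduplicated):
  ∅ × ∅ = {} (∅)
  {0} × {ι} = {(0,ι)}
  {0} × {κ} = {(0,κ)}
  {0} × {λ} = {(0,λ)}
  {0} × {ι, κ} = {(0,ι), (0,κ)}
  {0} × {ι, λ} = {(0,ι), (0,λ)}
  {0, 2} × {ι} = {(0,ι), (2,ι)}
  {0} × {κ, λ} = {(0,κ), (0,λ)}
  {0, 2} × {κ} = {(0,κ), (2,κ)}
  {0, 2} × {λ} = {(0,λ), (2,λ)}
  {0} × {ι, κ, λ} = {(0,ι), (0,κ), (0,λ)}
  {0, 1, 2} × {ι} = {(0,ι), (1,ι), (2,ι)}
  {0, 1, 2} × {κ} = {(0,κ), (1,κ), (2,κ)}
  {0, 1, 2} × {λ} = {(0,λ), (1,λ), (2,λ)}
  {0, 2} × {ι, κ} = {(0,ι), (0,κ), (2,ι), (2,κ)}
  {0, 2} × {ι, λ} = {(0,ι), (0,λ), (2,ι), (2,λ)}
  {0, 2} × {κ, λ} = {(0,κ), (0,λ), (2,κ), (2,λ)}
  {0, 2} × {ι, κ, λ} = {(0,ι), (0,κ), (0,λ), (2,ι), (2,κ), (2,λ)}
  {0, 1, 2} × {ι, κ} = {(0,ι), (0,κ), (1,ι), (1,κ), (2,ι), (2,κ)}
  {0, 1, 2} × {ι, λ} = {(0,ι), (0,λ), (1,ι), (1,λ), (2,ι), (2,λ)}
  {0, 1, 2} × {κ, λ} = {(0,κ), (0,λ), (1,κ), (1,λ), (2,κ), (2,λ)}
  {0, 1, 2} × {ι, κ, λ} = {(0,ι), (0,κ), (0,λ), (1,ι), (1,κ), (1,λ), (2,ι), (2,κ), (2,λ)}
These 22 distinct sets form the basis B.
Close under arbitrary unions to get τ_{X×Y}; counting gives |τ_{X×Y}| = 64.


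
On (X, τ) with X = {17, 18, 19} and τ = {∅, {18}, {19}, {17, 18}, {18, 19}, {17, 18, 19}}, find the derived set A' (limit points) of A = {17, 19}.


A' = ∅

For each x ∈ X, list the open sets U ∈ τ with x ∈ U, then check whether U ∩ (A ∖ {x}) ≠ ∅ for every such U.
  x = 17: open {17, 18} ∋ x has {17, 18} ∩ (A ∖ {17}) = ∅, so x is NOT a limit point.
  x = 18: open {18} ∋ x has {18} ∩ (A ∖ {18}) = ∅, so x is NOT a limit point.
  x = 19: open {19} ∋ x has {19} ∩ (A ∖ {19}) = ∅, so x is NOT a limit point.
Collecting: A' = ∅.


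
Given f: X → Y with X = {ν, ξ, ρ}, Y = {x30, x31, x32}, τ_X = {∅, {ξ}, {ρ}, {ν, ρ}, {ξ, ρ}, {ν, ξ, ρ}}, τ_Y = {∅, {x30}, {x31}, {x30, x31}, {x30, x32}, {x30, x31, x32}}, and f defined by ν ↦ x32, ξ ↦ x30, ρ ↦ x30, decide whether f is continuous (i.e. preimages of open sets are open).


f IS continuous.

Compute f^{-1}(U) for each U ∈ τ_Y:
  U = ∅: f^{-1}(U) = ∅ ∈ τ_X ✓.
  U = {x30}: f^{-1}(U) = {ξ, ρ} ∈ τ_X ✓.
  U = {x31}: f^{-1}(U) = ∅ ∈ τ_X ✓.
  U = {x30, x31}: f^{-1}(U) = {ξ, ρ} ∈ τ_X ✓.
  U = {x30, x32}: f^{-1}(U) = {ν, ξ, ρ} ∈ τ_X ✓.
  U = {x30, x31, x32}: f^{-1}(U) = {ν, ξ, ρ} ∈ τ_X ✓.
Every preimage lies in τ_X, so f IS continuous.


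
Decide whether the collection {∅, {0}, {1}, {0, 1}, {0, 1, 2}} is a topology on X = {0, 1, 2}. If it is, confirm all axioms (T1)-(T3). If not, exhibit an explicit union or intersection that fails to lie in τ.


τ IS a topology on X.

Axiom (T1): ∅ ∈ τ? Yes; X ∈ τ? Yes.
Axiom (T2/T3): check pairwise unions and intersections of members of τ.
All pairwise intersections and unions checked — each lies in τ. Therefore τ satisfies (T1), (T2), (T3): it IS a topology on X.


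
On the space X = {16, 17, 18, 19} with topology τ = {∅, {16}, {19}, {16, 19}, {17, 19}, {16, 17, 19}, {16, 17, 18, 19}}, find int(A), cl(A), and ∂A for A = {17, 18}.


int(A) = ∅, cl(A) = {17, 18}, ∂A = {17, 18}.

Closed sets in (X, τ) are complements of opens:
  closed(X, τ) = {∅, {18}, {16, 18}, {17, 18}, {16, 17, 18}, {17, 18, 19}, {16, 17, 18, 19}}.
int(A) = ⋃ {U ∈ τ : U ⊆ A}. Opens contained in A: ∅.
Taking the union of these: int(A) = ∅.
cl(A) = ⋂ {C closed : A ⊆ C}. Closed sets containing A: {17, 18}, {16, 17, 18}, {17, 18, 19}, {16, 17, 18, 19}.
Intersecting these: cl(A) = {17, 18}.
∂A = cl(A) ∖ int(A) = {17, 18} ∖ ∅ = {17, 18}.


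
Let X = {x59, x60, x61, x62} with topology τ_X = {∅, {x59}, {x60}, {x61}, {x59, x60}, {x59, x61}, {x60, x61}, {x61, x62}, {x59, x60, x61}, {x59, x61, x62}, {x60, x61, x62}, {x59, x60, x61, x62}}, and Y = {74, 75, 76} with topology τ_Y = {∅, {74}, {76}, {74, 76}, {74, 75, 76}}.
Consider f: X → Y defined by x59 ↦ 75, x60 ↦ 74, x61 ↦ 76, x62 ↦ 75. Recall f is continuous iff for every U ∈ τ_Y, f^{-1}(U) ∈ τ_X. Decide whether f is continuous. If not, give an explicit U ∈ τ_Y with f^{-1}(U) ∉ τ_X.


f IS continuous.

Compute f^{-1}(U) for each U ∈ τ_Y:
  U = ∅: f^{-1}(U) = ∅ ∈ τ_X ✓.
  U = {74}: f^{-1}(U) = {x60} ∈ τ_X ✓.
  U = {76}: f^{-1}(U) = {x61} ∈ τ_X ✓.
  U = {74, 76}: f^{-1}(U) = {x60, x61} ∈ τ_X ✓.
  U = {74, 75, 76}: f^{-1}(U) = {x59, x60, x61, x62} ∈ τ_X ✓.
Every preimage lies in τ_X, so f IS continuous.


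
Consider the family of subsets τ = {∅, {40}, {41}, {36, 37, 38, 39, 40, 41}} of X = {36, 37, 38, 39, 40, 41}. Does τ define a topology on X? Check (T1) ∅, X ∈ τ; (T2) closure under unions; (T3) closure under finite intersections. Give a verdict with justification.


τ is NOT a topology on X.

Axiom (T1): ∅ ∈ τ? Yes; X ∈ τ? Yes.
Axiom (T2/T3): check pairwise unions and intersections of members of τ.
Counterexample for (T2): {40} ∪ {41} = {40, 41} ∉ τ. Therefore τ is NOT a topology.


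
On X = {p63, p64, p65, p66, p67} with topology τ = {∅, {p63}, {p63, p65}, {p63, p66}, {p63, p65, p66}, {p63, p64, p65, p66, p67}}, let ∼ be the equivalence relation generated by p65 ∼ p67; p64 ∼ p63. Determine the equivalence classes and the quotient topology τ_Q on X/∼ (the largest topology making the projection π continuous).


X/∼ = {[p63=p64], [p65=p67], [p66]}; |τ_Q| = 2.

Equivalence classes: [p63=p64], [p65=p67], [p66].
Quotient map π: X → X/∼ sends p63 ↦ [p63=p64], p64 ↦ [p63=p64], p65 ↦ [p65=p67], p66 ↦ [p66], p67 ↦ [p65=p67].
For each subset V ⊆ X/∼, compute π^{-1}(V) ⊆ X and check whether π^{-1}(V) ∈ τ. V is open in τ_Q iff π^{-1}(V) ∈ τ.
  V = {}: π^{-1}(V) = ∅ ∈ τ ✓.
  V = {[p63=p64]}: π^{-1}(V) = {p63, p64} ∉ τ ✗.
  V = {[p65=p67]}: π^{-1}(V) = {p65, p67} ∉ τ ✗.
  V = {[p63=p64], [p65=p67]}: π^{-1}(V) = {p63, p64, p65, p67} ∉ τ ✗.
  V = {[p66]}: π^{-1}(V) = {p66} ∉ τ ✗.
  V = {[p63=p64], [p66]}: π^{-1}(V) = {p63, p64, p66} ∉ τ ✗.
  V = {[p65=p67], [p66]}: π^{-1}(V) = {p65, p66, p67} ∉ τ ✗.
  V = {[p63=p64], [p65=p67], [p66]}: π^{-1}(V) = {p63, p64, p65, p66, p67} ∈ τ ✓.
Open sets in the quotient: τ_Q = {{}, {[p63=p64], [p65=p67], [p66]}} (2 elements).


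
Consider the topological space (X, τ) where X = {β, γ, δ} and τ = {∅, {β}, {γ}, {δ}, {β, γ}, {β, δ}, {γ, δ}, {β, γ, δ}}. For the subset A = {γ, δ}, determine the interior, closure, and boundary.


int(A) = {γ, δ}, cl(A) = {γ, δ}, ∂A = ∅.

Closed sets in (X, τ) are complements of opens:
  closed(X, τ) = {∅, {β}, {γ}, {δ}, {β, γ}, {β, δ}, {γ, δ}, {β, γ, δ}}.
int(A) = ⋃ {U ∈ τ : U ⊆ A}. Opens contained in A: ∅, {γ}, {δ}, {γ, δ}.
Taking the union of these: int(A) = {γ, δ}.
cl(A) = ⋂ {C closed : A ⊆ C}. Closed sets containing A: {γ, δ}, {β, γ, δ}.
Intersecting these: cl(A) = {γ, δ}.
∂A = cl(A) ∖ int(A) = {γ, δ} ∖ {γ, δ} = ∅.


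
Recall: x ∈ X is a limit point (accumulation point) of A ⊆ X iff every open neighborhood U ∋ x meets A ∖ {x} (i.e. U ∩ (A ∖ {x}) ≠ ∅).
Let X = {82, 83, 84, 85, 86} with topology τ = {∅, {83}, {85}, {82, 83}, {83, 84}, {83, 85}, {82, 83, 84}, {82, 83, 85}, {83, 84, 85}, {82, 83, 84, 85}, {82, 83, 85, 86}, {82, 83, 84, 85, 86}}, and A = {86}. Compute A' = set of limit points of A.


A' = ∅

For each x ∈ X, list the open sets U ∈ τ with x ∈ U, then check whether U ∩ (A ∖ {x}) ≠ ∅ for every such U.
  x = 82: open {82, 83} ∋ x has {82, 83} ∩ (A ∖ {82}) = ∅, so x is NOT a limit point.
  x = 83: open {83} ∋ x has {83} ∩ (A ∖ {83}) = ∅, so x is NOT a limit point.
  x = 84: open {83, 84} ∋ x has {83, 84} ∩ (A ∖ {84}) = ∅, so x is NOT a limit point.
  x = 85: open {85} ∋ x has {85} ∩ (A ∖ {85}) = ∅, so x is NOT a limit point.
  x = 86: open {82, 83, 85, 86} ∋ x has {82, 83, 85, 86} ∩ (A ∖ {86}) = ∅, so x is NOT a limit point.
Collecting: A' = ∅.


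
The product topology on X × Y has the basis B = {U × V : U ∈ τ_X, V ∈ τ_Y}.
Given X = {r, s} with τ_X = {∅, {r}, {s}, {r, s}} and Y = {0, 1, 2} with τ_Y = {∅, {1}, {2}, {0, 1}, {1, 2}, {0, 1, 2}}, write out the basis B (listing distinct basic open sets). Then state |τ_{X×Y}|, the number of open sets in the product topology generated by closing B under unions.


Basis B = {∅ × ∅, {r} × {1}, {r} × {2}, {s} × {1}, {s} × {2}, {r} × {0, 1}, {r} × {1, 2}, {r, s} × {1}, {r, s} × {2}, {s} × {0, 1}, {s} × {1, 2}, {r} × {0, 1, 2}, {s} × {0, 1, 2}, {r, s} × {0, 1}, {r, s} × {1, 2}, {r, s} × {0, 1, 2}}; |τ_{X×Y}| = 36.

Enumerate products U × V with U ∈ τ_X, V ∈ τ_Y (deduplicated):
  ∅ × ∅ = {} (∅)
  {r} × {1} = {(r,1)}
  {r} × {2} = {(r,2)}
  {s} × {1} = {(s,1)}
  {s} × {2} = {(s,2)}
  {r} × {0, 1} = {(r,0), (r,1)}
  {r} × {1, 2} = {(r,1), (r,2)}
  {r, s} × {1} = {(r,1), (s,1)}
  {r, s} × {2} = {(r,2), (s,2)}
  {s} × {0, 1} = {(s,0), (s,1)}
  {s} × {1, 2} = {(s,1), (s,2)}
  {r} × {0, 1, 2} = {(r,0), (r,1), (r,2)}
  {s} × {0, 1, 2} = {(s,0), (s,1), (s,2)}
  {r, s} × {0, 1} = {(r,0), (r,1), (s,0), (s,1)}
  {r, s} × {1, 2} = {(r,1), (r,2), (s,1), (s,2)}
  {r, s} × {0, 1, 2} = {(r,0), (r,1), (r,2), (s,0), (s,1), (s,2)}
These 16 distinct sets form the basis B.
Close under arbitrary unions to get τ_{X×Y}; counting gives |τ_{X×Y}| = 36.


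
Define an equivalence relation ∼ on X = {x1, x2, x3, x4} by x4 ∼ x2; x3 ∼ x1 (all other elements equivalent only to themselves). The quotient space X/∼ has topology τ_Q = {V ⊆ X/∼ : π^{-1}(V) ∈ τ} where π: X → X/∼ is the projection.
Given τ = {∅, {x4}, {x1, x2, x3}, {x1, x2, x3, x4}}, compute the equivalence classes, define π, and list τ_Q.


X/∼ = {[x1=x3], [x2=x4]}; |τ_Q| = 2.

Equivalence classes: [x1=x3], [x2=x4].
Quotient map π: X → X/∼ sends x1 ↦ [x1=x3], x2 ↦ [x2=x4], x3 ↦ [x1=x3], x4 ↦ [x2=x4].
For each subset V ⊆ X/∼, compute π^{-1}(V) ⊆ X and check whether π^{-1}(V) ∈ τ. V is open in τ_Q iff π^{-1}(V) ∈ τ.
  V = {}: π^{-1}(V) = ∅ ∈ τ ✓.
  V = {[x1=x3]}: π^{-1}(V) = {x1, x3} ∉ τ ✗.
  V = {[x2=x4]}: π^{-1}(V) = {x2, x4} ∉ τ ✗.
  V = {[x1=x3], [x2=x4]}: π^{-1}(V) = {x1, x2, x3, x4} ∈ τ ✓.
Open sets in the quotient: τ_Q = {{}, {[x1=x3], [x2=x4]}} (2 elements).


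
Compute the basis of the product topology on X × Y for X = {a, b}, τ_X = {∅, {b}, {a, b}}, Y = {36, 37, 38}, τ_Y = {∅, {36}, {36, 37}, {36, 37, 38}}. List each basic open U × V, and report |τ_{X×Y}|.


Basis B = {∅ × ∅, {b} × {36}, {a, b} × {36}, {b} × {36, 37}, {b} × {36, 37, 38}, {a, b} × {36, 37}, {a, b} × {36, 37, 38}}; |τ_{X×Y}| = 10.

Enumerate products U × V with U ∈ τ_X, V ∈ τ_Y (deduplicated):
  ∅ × ∅ = {} (∅)
  {b} × {36} = {(b,36)}
  {a, b} × {36} = {(a,36), (b,36)}
  {b} × {36, 37} = {(b,36), (b,37)}
  {b} × {36, 37, 38} = {(b,36), (b,37), (b,38)}
  {a, b} × {36, 37} = {(a,36), (a,37), (b,36), (b,37)}
  {a, b} × {36, 37, 38} = {(a,36), (a,37), (a,38), (b,36), (b,37), (b,38)}
These 7 distinct sets form the basis B.
Close under arbitrary unions to get τ_{X×Y}; counting gives |τ_{X×Y}| = 10.


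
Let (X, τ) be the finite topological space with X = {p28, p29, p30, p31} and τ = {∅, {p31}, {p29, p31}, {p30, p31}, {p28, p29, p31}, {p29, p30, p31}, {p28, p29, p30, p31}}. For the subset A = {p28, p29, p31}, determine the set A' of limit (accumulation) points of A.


A' = {p28, p29, p30}

For each x ∈ X, list the open sets U ∈ τ with x ∈ U, then check whether U ∩ (A ∖ {x}) ≠ ∅ for every such U.
  x = p28: opens ∋ x are {p28, p29, p31}, {p28, p29, p30, p31}; each meets A ∖ {p28}, so x IS a limit point.
  x = p29: opens ∋ x are {p29, p31}, {p28, p29, p31}, {p29, p30, p31}, {p28, p29, p30, p31}; each meets A ∖ {p29}, so x IS a limit point.
  x = p30: opens ∋ x are {p30, p31}, {p29, p30, p31}, {p28, p29, p30, p31}; each meets A ∖ {p30}, so x IS a limit point.
  x = p31: open {p31} ∋ x has {p31} ∩ (A ∖ {p31}) = ∅, so x is NOT a limit point.
Collecting: A' = {p28, p29, p30}.


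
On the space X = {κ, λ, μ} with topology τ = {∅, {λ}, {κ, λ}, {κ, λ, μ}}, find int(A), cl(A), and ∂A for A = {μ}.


int(A) = ∅, cl(A) = {μ}, ∂A = {μ}.

Closed sets in (X, τ) are complements of opens:
  closed(X, τ) = {∅, {μ}, {κ, μ}, {κ, λ, μ}}.
int(A) = ⋃ {U ∈ τ : U ⊆ A}. Opens contained in A: ∅.
Taking the union of these: int(A) = ∅.
cl(A) = ⋂ {C closed : A ⊆ C}. Closed sets containing A: {μ}, {κ, μ}, {κ, λ, μ}.
Intersecting these: cl(A) = {μ}.
∂A = cl(A) ∖ int(A) = {μ} ∖ ∅ = {μ}.


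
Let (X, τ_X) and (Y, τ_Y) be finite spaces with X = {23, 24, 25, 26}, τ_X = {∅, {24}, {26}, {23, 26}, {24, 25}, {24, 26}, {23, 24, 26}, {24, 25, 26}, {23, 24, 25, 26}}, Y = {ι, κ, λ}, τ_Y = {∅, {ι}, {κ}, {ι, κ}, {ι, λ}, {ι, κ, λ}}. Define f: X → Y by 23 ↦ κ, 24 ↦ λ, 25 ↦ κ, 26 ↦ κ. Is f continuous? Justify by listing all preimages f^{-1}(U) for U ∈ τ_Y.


f is NOT continuous.

Compute f^{-1}(U) for each U ∈ τ_Y:
  U = ∅: f^{-1}(U) = ∅ ∈ τ_X ✓.
  U = {ι}: f^{-1}(U) = ∅ ∈ τ_X ✓.
  U = {κ}: f^{-1}(U) = {23, 25, 26} ∉ τ_X ✗.
  U = {ι, κ}: f^{-1}(U) = {23, 25, 26} ∉ τ_X ✗.
  U = {ι, λ}: f^{-1}(U) = {24} ∈ τ_X ✓.
  U = {ι, κ, λ}: f^{-1}(U) = {23, 24, 25, 26} ∈ τ_X ✓.
Found U = {κ} with f^{-1}(U) = {23, 25, 26} not in τ_X. Therefore f is NOT continuous.


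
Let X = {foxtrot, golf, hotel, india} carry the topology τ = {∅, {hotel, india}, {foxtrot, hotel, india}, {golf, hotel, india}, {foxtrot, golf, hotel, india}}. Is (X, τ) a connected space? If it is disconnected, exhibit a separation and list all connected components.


(X, τ) is connected.

Find clopen sets (U ∈ τ with X ∖ U ∈ τ):
  U = ∅, X ∖ U = {foxtrot, golf, hotel, india} — both open, so U is clopen.
  U = {foxtrot, golf, hotel, india}, X ∖ U = ∅ — both open, so U is clopen.
Only trivial clopens (∅ and X) exist, so (X, τ) is connected.
Compute connected components by grouping points that agree on all clopens:
  component: {foxtrot, golf, hotel, india}


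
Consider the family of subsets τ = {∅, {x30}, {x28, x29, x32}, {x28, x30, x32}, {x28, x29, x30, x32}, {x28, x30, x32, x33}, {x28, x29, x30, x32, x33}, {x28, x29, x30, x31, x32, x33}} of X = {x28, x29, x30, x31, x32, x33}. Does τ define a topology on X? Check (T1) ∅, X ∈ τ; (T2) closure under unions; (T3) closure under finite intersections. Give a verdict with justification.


τ is NOT a topology on X.

Axiom (T1): ∅ ∈ τ? Yes; X ∈ τ? Yes.
Axiom (T2/T3): check pairwise unions and intersections of members of τ.
Counterexample for (T3): {x28, x29, x32} ∩ {x28, x30, x32} = {x28, x32} ∉ τ. Therefore τ is NOT a topology.


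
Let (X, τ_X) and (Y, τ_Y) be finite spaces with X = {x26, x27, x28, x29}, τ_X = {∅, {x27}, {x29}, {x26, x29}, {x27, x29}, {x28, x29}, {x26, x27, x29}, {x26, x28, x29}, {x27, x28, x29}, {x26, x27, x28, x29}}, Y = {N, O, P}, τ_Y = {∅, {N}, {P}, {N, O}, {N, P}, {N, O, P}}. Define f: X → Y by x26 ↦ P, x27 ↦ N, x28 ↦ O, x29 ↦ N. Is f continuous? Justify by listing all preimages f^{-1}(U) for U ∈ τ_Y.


f is NOT continuous.

Compute f^{-1}(U) for each U ∈ τ_Y:
  U = ∅: f^{-1}(U) = ∅ ∈ τ_X ✓.
  U = {N}: f^{-1}(U) = {x27, x29} ∈ τ_X ✓.
  U = {P}: f^{-1}(U) = {x26} ∉ τ_X ✗.
  U = {N, O}: f^{-1}(U) = {x27, x28, x29} ∈ τ_X ✓.
  U = {N, P}: f^{-1}(U) = {x26, x27, x29} ∈ τ_X ✓.
  U = {N, O, P}: f^{-1}(U) = {x26, x27, x28, x29} ∈ τ_X ✓.
Found U = {P} with f^{-1}(U) = {x26} not in τ_X. Therefore f is NOT continuous.


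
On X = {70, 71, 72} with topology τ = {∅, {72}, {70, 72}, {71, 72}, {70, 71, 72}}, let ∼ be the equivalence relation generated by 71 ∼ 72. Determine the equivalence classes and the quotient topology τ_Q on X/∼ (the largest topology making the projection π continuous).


X/∼ = {[70], [71=72]}; |τ_Q| = 3.

Equivalence classes: [70], [71=72].
Quotient map π: X → X/∼ sends 70 ↦ [70], 71 ↦ [71=72], 72 ↦ [71=72].
For each subset V ⊆ X/∼, compute π^{-1}(V) ⊆ X and check whether π^{-1}(V) ∈ τ. V is open in τ_Q iff π^{-1}(V) ∈ τ.
  V = {}: π^{-1}(V) = ∅ ∈ τ ✓.
  V = {[70]}: π^{-1}(V) = {70} ∉ τ ✗.
  V = {[71=72]}: π^{-1}(V) = {71, 72} ∈ τ ✓.
  V = {[70], [71=72]}: π^{-1}(V) = {70, 71, 72} ∈ τ ✓.
Open sets in the quotient: τ_Q = {{}, {[71=72]}, {[70], [71=72]}} (3 elements).


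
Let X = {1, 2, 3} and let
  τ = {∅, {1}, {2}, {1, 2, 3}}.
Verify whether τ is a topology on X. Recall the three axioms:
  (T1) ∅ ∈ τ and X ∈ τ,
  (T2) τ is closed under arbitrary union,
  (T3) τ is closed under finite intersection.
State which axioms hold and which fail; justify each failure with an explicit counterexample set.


τ is NOT a topology on X.

Axiom (T1): ∅ ∈ τ? Yes; X ∈ τ? Yes.
Axiom (T2/T3): check pairwise unions and intersections of members of τ.
Counterexample for (T2): {1} ∪ {2} = {1, 2} ∉ τ. Therefore τ is NOT a topology.


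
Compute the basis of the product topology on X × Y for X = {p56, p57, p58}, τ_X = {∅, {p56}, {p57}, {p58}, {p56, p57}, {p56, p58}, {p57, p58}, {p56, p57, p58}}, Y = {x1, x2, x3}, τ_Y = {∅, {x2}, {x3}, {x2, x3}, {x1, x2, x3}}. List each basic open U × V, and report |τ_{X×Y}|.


Basis B = {∅ × ∅, {p56} × {x2}, {p56} × {x3}, {p57} × {x2}, {p57} × {x3}, {p58} × {x2}, {p58} × {x3}, {p56} × {x2, x3}, {p56, p57} × {x2}, {p56, p58} × {x2}, {p56, p57} × {x3}, {p56, p58} × {x3}, {p57} × {x2, x3}, {p57, p58} × {x2}, {p57, p58} × {x3}, {p58} × {x2, x3}, {p56} × {x1, x2, x3}, {p56, p57, p58} × {x2}, {p56, p57, p58} × {x3}, {p57} × {x1, x2, x3}, {p58} × {x1, x2, x3}, {p56, p57} × {x2, x3}, {p56, p58} × {x2, x3}, {p57, p58} × {x2, x3}, {p56, p57} × {x1, x2, x3}, {p56, p58} × {x1, x2, x3}, {p56, p57, p58} × {x2, x3}, {p57, p58} × {x1, x2, x3}, {p56, p57, p58} × {x1, x2, x3}}; |τ_{X×Y}| = 125.

Enumerate products U × V with U ∈ τ_X, V ∈ τ_Y (deduplicated):
  ∅ × ∅ = {} (∅)
  {p56} × {x2} = {(p56,x2)}
  {p56} × {x3} = {(p56,x3)}
  {p57} × {x2} = {(p57,x2)}
  {p57} × {x3} = {(p57,x3)}
  {p58} × {x2} = {(p58,x2)}
  {p58} × {x3} = {(p58,x3)}
  {p56} × {x2, x3} = {(p56,x2), (p56,x3)}
  {p56, p57} × {x2} = {(p56,x2), (p57,x2)}
  {p56, p58} × {x2} = {(p56,x2), (p58,x2)}
  {p56, p57} × {x3} = {(p56,x3), (p57,x3)}
  {p56, p58} × {x3} = {(p56,x3), (p58,x3)}
  {p57} × {x2, x3} = {(p57,x2), (p57,x3)}
  {p57, p58} × {x2} = {(p57,x2), (p58,x2)}
  {p57, p58} × {x3} = {(p57,x3), (p58,x3)}
  {p58} × {x2, x3} = {(p58,x2), (p58,x3)}
  {p56} × {x1, x2, x3} = {(p56,x1), (p56,x2), (p56,x3)}
  {p56, p57, p58} × {x2} = {(p56,x2), (p57,x2), (p58,x2)}
  {p56, p57, p58} × {x3} = {(p56,x3), (p57,x3), (p58,x3)}
  {p57} × {x1, x2, x3} = {(p57,x1), (p57,x2), (p57,x3)}
  {p58} × {x1, x2, x3} = {(p58,x1), (p58,x2), (p58,x3)}
  {p56, p57} × {x2, x3} = {(p56,x2), (p56,x3), (p57,x2), (p57,x3)}
  {p56, p58} × {x2, x3} = {(p56,x2), (p56,x3), (p58,x2), (p58,x3)}
  {p57, p58} × {x2, x3} = {(p57,x2), (p57,x3), (p58,x2), (p58,x3)}
  {p56, p57} × {x1, x2, x3} = {(p56,x1), (p56,x2), (p56,x3), (p57,x1), (p57,x2), (p57,x3)}
  {p56, p58} × {x1, x2, x3} = {(p56,x1), (p56,x2), (p56,x3), (p58,x1), (p58,x2), (p58,x3)}
  {p56, p57, p58} × {x2, x3} = {(p56,x2), (p56,x3), (p57,x2), (p57,x3), (p58,x2), (p58,x3)}
  {p57, p58} × {x1, x2, x3} = {(p57,x1), (p57,x2), (p57,x3), (p58,x1), (p58,x2), (p58,x3)}
  {p56, p57, p58} × {x1, x2, x3} = {(p56,x1), (p56,x2), (p56,x3), (p57,x1), (p57,x2), (p57,x3), (p58,x1), (p58,x2), (p58,x3)}
These 29 distinct sets form the basis B.
Close under arbitrary unions to get τ_{X×Y}; counting gives |τ_{X×Y}| = 125.


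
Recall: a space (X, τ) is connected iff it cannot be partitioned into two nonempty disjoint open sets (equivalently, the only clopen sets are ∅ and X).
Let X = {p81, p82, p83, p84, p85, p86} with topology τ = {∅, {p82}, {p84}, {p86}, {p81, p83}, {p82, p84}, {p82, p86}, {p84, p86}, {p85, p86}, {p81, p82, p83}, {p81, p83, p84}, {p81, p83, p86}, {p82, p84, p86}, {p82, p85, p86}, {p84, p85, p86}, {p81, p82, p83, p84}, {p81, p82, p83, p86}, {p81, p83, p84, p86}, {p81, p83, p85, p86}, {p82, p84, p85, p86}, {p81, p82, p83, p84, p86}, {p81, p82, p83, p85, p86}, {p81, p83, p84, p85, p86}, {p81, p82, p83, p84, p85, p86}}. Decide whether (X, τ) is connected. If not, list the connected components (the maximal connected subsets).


(X, τ) is disconnected; components = [{p82}, {p84}, {p81, p83}, {p85, p86}].

Find clopen sets (U ∈ τ with X ∖ U ∈ τ):
  U = ∅, X ∖ U = {p81, p82, p83, p84, p85, p86} — both open, so U is clopen.
  U = {p82}, X ∖ U = {p81, p83, p84, p85, p86} — both open, so U is clopen.
  U = {p84}, X ∖ U = {p81, p82, p83, p85, p86} — both open, so U is clopen.
  U = {p81, p83}, X ∖ U = {p82, p84, p85, p86} — both open, so U is clopen.
  U = {p82, p84}, X ∖ U = {p81, p83, p85, p86} — both open, so U is clopen.
  U = {p85, p86}, X ∖ U = {p81, p82, p83, p84} — both open, so U is clopen.
  U = {p81, p82, p83}, X ∖ U = {p84, p85, p86} — both open, so U is clopen.
  U = {p81, p83, p84}, X ∖ U = {p82, p85, p86} — both open, so U is clopen.
  U = {p82, p85, p86}, X ∖ U = {p81, p83, p84} — both open, so U is clopen.
  U = {p84, p85, p86}, X ∖ U = {p81, p82, p83} — both open, so U is clopen.
  U = {p81, p82, p83, p84}, X ∖ U = {p85, p86} — both open, so U is clopen.
  U = {p81, p83, p85, p86}, X ∖ U = {p82, p84} — both open, so U is clopen.
  U = {p82, p84, p85, p86}, X ∖ U = {p81, p83} — both open, so U is clopen.
  U = {p81, p82, p83, p85, p86}, X ∖ U = {p84} — both open, so U is clopen.
  U = {p81, p83, p84, p85, p86}, X ∖ U = {p82} — both open, so U is clopen.
  U = {p81, p82, p83, p84, p85, p86}, X ∖ U = ∅ — both open, so U is clopen.
Nontrivial clopen(s) exist: e.g. {p81, p83}. So (X, τ) is disconnected.
Compute connected components by grouping points that agree on all clopens:
  component: {p82}
  component: {p84}
  component: {p81, p83}
  component: {p85, p86}


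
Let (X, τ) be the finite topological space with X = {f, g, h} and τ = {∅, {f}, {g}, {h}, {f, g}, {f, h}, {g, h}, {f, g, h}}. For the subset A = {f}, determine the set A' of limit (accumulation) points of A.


A' = ∅

For each x ∈ X, list the open sets U ∈ τ with x ∈ U, then check whether U ∩ (A ∖ {x}) ≠ ∅ for every such U.
  x = f: open {f} ∋ x has {f} ∩ (A ∖ {f}) = ∅, so x is NOT a limit point.
  x = g: open {g} ∋ x has {g} ∩ (A ∖ {g}) = ∅, so x is NOT a limit point.
  x = h: open {h} ∋ x has {h} ∩ (A ∖ {h}) = ∅, so x is NOT a limit point.
Collecting: A' = ∅.


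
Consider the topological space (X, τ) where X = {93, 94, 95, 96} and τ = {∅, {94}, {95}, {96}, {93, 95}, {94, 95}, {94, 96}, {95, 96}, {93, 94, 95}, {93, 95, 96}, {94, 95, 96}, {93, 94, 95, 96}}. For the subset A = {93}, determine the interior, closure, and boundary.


int(A) = ∅, cl(A) = {93}, ∂A = {93}.

Closed sets in (X, τ) are complements of opens:
  closed(X, τ) = {∅, {93}, {94}, {96}, {93, 94}, {93, 95}, {93, 96}, {94, 96}, {93, 94, 95}, {93, 94, 96}, {93, 95, 96}, {93, 94, 95, 96}}.
int(A) = ⋃ {U ∈ τ : U ⊆ A}. Opens contained in A: ∅.
Taking the union of these: int(A) = ∅.
cl(A) = ⋂ {C closed : A ⊆ C}. Closed sets containing A: {93}, {93, 94}, {93, 95}, {93, 96}, {93, 94, 95}, {93, 94, 96}, {93, 95, 96}, {93, 94, 95, 96}.
Intersecting these: cl(A) = {93}.
∂A = cl(A) ∖ int(A) = {93} ∖ ∅ = {93}.


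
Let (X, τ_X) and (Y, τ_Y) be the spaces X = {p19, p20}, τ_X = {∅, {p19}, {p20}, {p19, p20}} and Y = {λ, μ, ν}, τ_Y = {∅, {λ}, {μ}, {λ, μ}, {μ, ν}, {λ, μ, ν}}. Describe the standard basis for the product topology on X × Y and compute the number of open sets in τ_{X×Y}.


Basis B = {∅ × ∅, {p19} × {λ}, {p19} × {μ}, {p20} × {λ}, {p20} × {μ}, {p19} × {λ, μ}, {p19, p20} × {λ}, {p19} × {μ, ν}, {p19, p20} × {μ}, {p20} × {λ, μ}, {p20} × {μ, ν}, {p19} × {λ, μ, ν}, {p20} × {λ, μ, ν}, {p19, p20} × {λ, μ}, {p19, p20} × {μ, ν}, {p19, p20} × {λ, μ, ν}}; |τ_{X×Y}| = 36.

Enumerate products U × V with U ∈ τ_X, V ∈ τ_Y (deduplicated):
  ∅ × ∅ = {} (∅)
  {p19} × {λ} = {(p19,λ)}
  {p19} × {μ} = {(p19,μ)}
  {p20} × {λ} = {(p20,λ)}
  {p20} × {μ} = {(p20,μ)}
  {p19} × {λ, μ} = {(p19,λ), (p19,μ)}
  {p19, p20} × {λ} = {(p19,λ), (p20,λ)}
  {p19} × {μ, ν} = {(p19,μ), (p19,ν)}
  {p19, p20} × {μ} = {(p19,μ), (p20,μ)}
  {p20} × {λ, μ} = {(p20,λ), (p20,μ)}
  {p20} × {μ, ν} = {(p20,μ), (p20,ν)}
  {p19} × {λ, μ, ν} = {(p19,λ), (p19,μ), (p19,ν)}
  {p20} × {λ, μ, ν} = {(p20,λ), (p20,μ), (p20,ν)}
  {p19, p20} × {λ, μ} = {(p19,λ), (p19,μ), (p20,λ), (p20,μ)}
  {p19, p20} × {μ, ν} = {(p19,μ), (p19,ν), (p20,μ), (p20,ν)}
  {p19, p20} × {λ, μ, ν} = {(p19,λ), (p19,μ), (p19,ν), (p20,λ), (p20,μ), (p20,ν)}
These 16 distinct sets form the basis B.
Close under arbitrary unions to get τ_{X×Y}; counting gives |τ_{X×Y}| = 36.


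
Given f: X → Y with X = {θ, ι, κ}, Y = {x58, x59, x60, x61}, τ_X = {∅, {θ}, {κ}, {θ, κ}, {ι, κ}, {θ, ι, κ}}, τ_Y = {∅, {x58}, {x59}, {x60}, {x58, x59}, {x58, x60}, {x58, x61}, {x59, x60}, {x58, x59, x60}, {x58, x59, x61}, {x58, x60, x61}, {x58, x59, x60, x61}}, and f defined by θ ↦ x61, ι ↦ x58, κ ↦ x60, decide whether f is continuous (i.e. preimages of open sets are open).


f is NOT continuous.

Compute f^{-1}(U) for each U ∈ τ_Y:
  U = ∅: f^{-1}(U) = ∅ ∈ τ_X ✓.
  U = {x58}: f^{-1}(U) = {ι} ∉ τ_X ✗.
  U = {x59}: f^{-1}(U) = ∅ ∈ τ_X ✓.
  U = {x60}: f^{-1}(U) = {κ} ∈ τ_X ✓.
  U = {x58, x59}: f^{-1}(U) = {ι} ∉ τ_X ✗.
  U = {x58, x60}: f^{-1}(U) = {ι, κ} ∈ τ_X ✓.
  U = {x58, x61}: f^{-1}(U) = {θ, ι} ∉ τ_X ✗.
  U = {x59, x60}: f^{-1}(U) = {κ} ∈ τ_X ✓.
  U = {x58, x59, x60}: f^{-1}(U) = {ι, κ} ∈ τ_X ✓.
  U = {x58, x59, x61}: f^{-1}(U) = {θ, ι} ∉ τ_X ✗.
  U = {x58, x60, x61}: f^{-1}(U) = {θ, ι, κ} ∈ τ_X ✓.
  U = {x58, x59, x60, x61}: f^{-1}(U) = {θ, ι, κ} ∈ τ_X ✓.
Found U = {x58} with f^{-1}(U) = {ι} not in τ_X. Therefore f is NOT continuous.


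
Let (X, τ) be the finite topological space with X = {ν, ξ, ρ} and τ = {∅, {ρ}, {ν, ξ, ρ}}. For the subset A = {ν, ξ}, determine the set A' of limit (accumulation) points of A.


A' = {ν, ξ}

For each x ∈ X, list the open sets U ∈ τ with x ∈ U, then check whether U ∩ (A ∖ {x}) ≠ ∅ for every such U.
  x = ν: opens ∋ x are {ν, ξ, ρ}; each meets A ∖ {ν}, so x IS a limit point.
  x = ξ: opens ∋ x are {ν, ξ, ρ}; each meets A ∖ {ξ}, so x IS a limit point.
  x = ρ: open {ρ} ∋ x has {ρ} ∩ (A ∖ {ρ}) = ∅, so x is NOT a limit point.
Collecting: A' = {ν, ξ}.


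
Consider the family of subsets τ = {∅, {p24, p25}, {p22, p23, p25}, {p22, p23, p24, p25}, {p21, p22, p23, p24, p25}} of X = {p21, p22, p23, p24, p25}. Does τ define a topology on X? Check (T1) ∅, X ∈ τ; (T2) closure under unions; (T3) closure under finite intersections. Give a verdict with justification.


τ is NOT a topology on X.

Axiom (T1): ∅ ∈ τ? Yes; X ∈ τ? Yes.
Axiom (T2/T3): check pairwise unions and intersections of members of τ.
Counterexample for (T3): {p24, p25} ∩ {p22, p23, p25} = {p25} ∉ τ. Therefore τ is NOT a topology.


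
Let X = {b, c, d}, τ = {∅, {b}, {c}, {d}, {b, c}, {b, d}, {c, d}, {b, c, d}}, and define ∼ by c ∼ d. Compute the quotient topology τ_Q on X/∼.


X/∼ = {[b], [c=d]}; |τ_Q| = 4.

Equivalence classes: [b], [c=d].
Quotient map π: X → X/∼ sends b ↦ [b], c ↦ [c=d], d ↦ [c=d].
For each subset V ⊆ X/∼, compute π^{-1}(V) ⊆ X and check whether π^{-1}(V) ∈ τ. V is open in τ_Q iff π^{-1}(V) ∈ τ.
  V = {}: π^{-1}(V) = ∅ ∈ τ ✓.
  V = {[b]}: π^{-1}(V) = {b} ∈ τ ✓.
  V = {[c=d]}: π^{-1}(V) = {c, d} ∈ τ ✓.
  V = {[b], [c=d]}: π^{-1}(V) = {b, c, d} ∈ τ ✓.
Open sets in the quotient: τ_Q = {{}, {[b]}, {[c=d]}, {[b], [c=d]}} (4 elements).


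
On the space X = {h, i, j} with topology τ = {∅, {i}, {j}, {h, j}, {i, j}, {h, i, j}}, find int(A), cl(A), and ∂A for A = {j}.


int(A) = {j}, cl(A) = {h, j}, ∂A = {h}.

Closed sets in (X, τ) are complements of opens:
  closed(X, τ) = {∅, {h}, {i}, {h, i}, {h, j}, {h, i, j}}.
int(A) = ⋃ {U ∈ τ : U ⊆ A}. Opens contained in A: ∅, {j}.
Taking the union of these: int(A) = {j}.
cl(A) = ⋂ {C closed : A ⊆ C}. Closed sets containing A: {h, j}, {h, i, j}.
Intersecting these: cl(A) = {h, j}.
∂A = cl(A) ∖ int(A) = {h, j} ∖ {j} = {h}.


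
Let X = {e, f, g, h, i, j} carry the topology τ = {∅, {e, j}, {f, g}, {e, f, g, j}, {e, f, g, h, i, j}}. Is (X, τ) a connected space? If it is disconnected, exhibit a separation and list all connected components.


(X, τ) is connected.

Find clopen sets (U ∈ τ with X ∖ U ∈ τ):
  U = ∅, X ∖ U = {e, f, g, h, i, j} — both open, so U is clopen.
  U = {e, f, g, h, i, j}, X ∖ U = ∅ — both open, so U is clopen.
Only trivial clopens (∅ and X) exist, so (X, τ) is connected.
Compute connected components by grouping points that agree on all clopens:
  component: {e, f, g, h, i, j}


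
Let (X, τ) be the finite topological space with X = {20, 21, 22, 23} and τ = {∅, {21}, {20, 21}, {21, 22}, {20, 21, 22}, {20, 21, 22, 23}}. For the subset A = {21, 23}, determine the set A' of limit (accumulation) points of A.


A' = {20, 22, 23}

For each x ∈ X, list the open sets U ∈ τ with x ∈ U, then check whether U ∩ (A ∖ {x}) ≠ ∅ for every such U.
  x = 20: opens ∋ x are {20, 21}, {20, 21, 22}, {20, 21, 22, 23}; each meets A ∖ {20}, so x IS a limit point.
  x = 21: open {21} ∋ x has {21} ∩ (A ∖ {21}) = ∅, so x is NOT a limit point.
  x = 22: opens ∋ x are {21, 22}, {20, 21, 22}, {20, 21, 22, 23}; each meets A ∖ {22}, so x IS a limit point.
  x = 23: opens ∋ x are {20, 21, 22, 23}; each meets A ∖ {23}, so x IS a limit point.
Collecting: A' = {20, 22, 23}.
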